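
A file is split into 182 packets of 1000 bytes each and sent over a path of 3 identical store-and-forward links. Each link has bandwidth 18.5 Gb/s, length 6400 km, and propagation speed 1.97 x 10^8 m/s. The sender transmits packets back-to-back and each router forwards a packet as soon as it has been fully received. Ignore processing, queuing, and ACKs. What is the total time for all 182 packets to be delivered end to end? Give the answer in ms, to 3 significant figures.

Per-hop transmission t_tx = L/R = 8000/18500000000 = 0.000432432 ms.
Per-hop propagation t_prop = 6400000/197000000 = 32.4873 ms.
Pipeline fill: first packet needs 3·t_tx to clear all hops; remaining 181 packets each add one t_tx.
Total = (3+182-1)·t_tx + 3·t_prop = 184·0.000432432 + 3·32.4873 = 97.5 ms.

97.5 ms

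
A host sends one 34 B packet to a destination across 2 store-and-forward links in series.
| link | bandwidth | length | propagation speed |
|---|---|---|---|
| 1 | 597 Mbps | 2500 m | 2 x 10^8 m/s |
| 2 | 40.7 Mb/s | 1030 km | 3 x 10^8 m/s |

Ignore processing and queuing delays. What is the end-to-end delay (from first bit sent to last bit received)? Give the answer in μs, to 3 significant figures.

3450 μs

L = 34 × 8 = 272 bits.
Transmission delays (L/R per hop): 0.455611, 6.68305 μs; sum = 7.13866 μs.
Propagation delays (d/s per hop): 12.5, 3433.33 μs; sum = 3445.83 μs.
End-to-end = 3450 μs.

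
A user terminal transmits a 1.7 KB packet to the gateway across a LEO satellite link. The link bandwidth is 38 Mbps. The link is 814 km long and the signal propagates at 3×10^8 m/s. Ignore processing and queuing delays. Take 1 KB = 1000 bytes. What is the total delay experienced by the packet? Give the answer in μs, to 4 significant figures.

3071 μs

L = 13600 bits.
Transmission delay = L/R = 13600 / 38000000 = 357.895 μs.
Propagation delay = d/s = 814000 m / 300000000 m/s = 2713.33 μs.
Total = 3071 μs.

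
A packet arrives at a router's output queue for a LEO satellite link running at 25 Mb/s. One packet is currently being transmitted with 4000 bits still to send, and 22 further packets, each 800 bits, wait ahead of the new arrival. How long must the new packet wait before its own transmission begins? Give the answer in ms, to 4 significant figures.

0.8640 ms

Each queued packet: L/R = 800/25000000 = 0.032 ms.
22 queued → 0.704 ms.
Plus remaining 4000 bits of current packet: 0.16 ms.
Queuing delay = 0.8640 ms.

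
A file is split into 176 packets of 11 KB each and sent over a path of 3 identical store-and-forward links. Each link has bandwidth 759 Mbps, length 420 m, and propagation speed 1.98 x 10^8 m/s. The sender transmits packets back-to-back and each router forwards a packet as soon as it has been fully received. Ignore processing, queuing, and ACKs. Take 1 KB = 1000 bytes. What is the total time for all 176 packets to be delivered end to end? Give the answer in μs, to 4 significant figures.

Per-hop transmission t_tx = L/R = 88000/759000000 = 115.942 μs.
Per-hop propagation t_prop = 420/198000000 = 2.12121 μs.
Pipeline fill: first packet needs 3·t_tx to clear all hops; remaining 175 packets each add one t_tx.
Total = (3+176-1)·t_tx + 3·t_prop = 178·115.942 + 3·2.12121 = 20640 μs.

20640 μs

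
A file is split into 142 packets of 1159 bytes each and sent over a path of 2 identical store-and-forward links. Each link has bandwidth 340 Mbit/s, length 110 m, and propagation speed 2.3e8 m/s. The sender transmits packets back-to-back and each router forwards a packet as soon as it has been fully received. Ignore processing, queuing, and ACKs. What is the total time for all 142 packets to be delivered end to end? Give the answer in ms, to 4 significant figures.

3.901 ms

Per-hop transmission t_tx = L/R = 9272/340000000 = 0.0272706 ms.
Per-hop propagation t_prop = 110/2.3e+08 = 0.000478261 ms.
Pipeline fill: first packet needs 2·t_tx to clear all hops; remaining 141 packets each add one t_tx.
Total = (2+142-1)·t_tx + 2·t_prop = 143·0.0272706 + 2·0.000478261 = 3.901 ms.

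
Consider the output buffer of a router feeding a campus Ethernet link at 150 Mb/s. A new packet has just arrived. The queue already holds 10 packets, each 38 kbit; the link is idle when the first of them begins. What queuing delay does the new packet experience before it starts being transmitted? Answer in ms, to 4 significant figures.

2.533 ms

Each queued packet: L/R = 38000/150000000 = 0.253333 ms.
10 queued → 2.53333 ms.
Queuing delay = 2.533 ms.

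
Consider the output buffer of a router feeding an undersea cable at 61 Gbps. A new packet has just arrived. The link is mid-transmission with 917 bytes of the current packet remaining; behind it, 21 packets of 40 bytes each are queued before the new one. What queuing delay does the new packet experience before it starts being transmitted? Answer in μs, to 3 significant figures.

0.230 μs

Each queued packet: L/R = 320/61000000000 = 0.0052459 μs.
21 queued → 0.110164 μs.
Plus remaining 7336 bits of current packet: 0.120262 μs.
Queuing delay = 0.230 μs.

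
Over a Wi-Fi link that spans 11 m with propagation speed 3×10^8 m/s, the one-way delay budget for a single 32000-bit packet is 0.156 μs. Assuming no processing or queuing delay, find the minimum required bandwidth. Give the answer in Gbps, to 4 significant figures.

Propagation delay = 11 / 300000000 = 0.0366667 μs.
Transmission budget = 0.156 − 0.0366667 = 0.119333 μs.
R ≥ L / t_tx = 32000 bits / 1.19333e-07 s = 268.2 Gbps.

268.2 Gbps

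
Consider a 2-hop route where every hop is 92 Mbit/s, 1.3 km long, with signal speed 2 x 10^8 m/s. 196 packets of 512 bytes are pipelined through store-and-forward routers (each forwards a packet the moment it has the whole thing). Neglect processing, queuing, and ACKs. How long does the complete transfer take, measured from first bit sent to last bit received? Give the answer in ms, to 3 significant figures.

Per-hop transmission t_tx = L/R = 4096/92000000 = 0.0445217 ms.
Per-hop propagation t_prop = 1300/200000000 = 0.0065 ms.
Pipeline fill: first packet needs 2·t_tx to clear all hops; remaining 195 packets each add one t_tx.
Total = (2+196-1)·t_tx + 2·t_prop = 197·0.0445217 + 2·0.0065 = 8.78 ms.

8.78 ms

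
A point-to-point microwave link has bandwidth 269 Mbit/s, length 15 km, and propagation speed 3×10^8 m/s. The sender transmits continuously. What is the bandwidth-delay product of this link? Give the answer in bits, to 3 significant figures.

13500 bits

Propagation delay = 15000 / 300000000 = 5e-05 s.
BDP = R × t_prop = 269000000 × 5e-05 = 13450 bits.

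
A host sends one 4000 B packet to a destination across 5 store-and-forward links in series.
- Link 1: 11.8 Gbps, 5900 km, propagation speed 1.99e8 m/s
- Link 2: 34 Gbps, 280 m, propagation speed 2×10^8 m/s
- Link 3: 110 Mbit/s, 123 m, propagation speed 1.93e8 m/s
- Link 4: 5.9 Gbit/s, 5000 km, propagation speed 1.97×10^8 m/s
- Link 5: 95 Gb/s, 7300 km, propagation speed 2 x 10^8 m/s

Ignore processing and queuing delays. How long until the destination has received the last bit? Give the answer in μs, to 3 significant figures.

91800 μs

L = 4000 × 8 = 32000 bits.
Transmission delays (L/R per hop): 2.71186, 0.941176, 290.909, 5.42373, 0.336842 μs; sum = 300.323 μs.
Propagation delays (d/s per hop): 29648.2, 1.4, 0.637306, 25380.7, 36500 μs; sum = 91531 μs.
End-to-end = 91800 μs.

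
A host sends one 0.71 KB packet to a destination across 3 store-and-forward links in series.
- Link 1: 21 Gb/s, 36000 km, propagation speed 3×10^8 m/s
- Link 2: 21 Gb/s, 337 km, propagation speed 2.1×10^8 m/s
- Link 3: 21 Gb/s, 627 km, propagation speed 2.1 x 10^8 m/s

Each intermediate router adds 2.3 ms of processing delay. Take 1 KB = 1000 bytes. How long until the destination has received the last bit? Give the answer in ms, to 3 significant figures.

L = 5680 bits.
Transmission delay per hop = L/R = 5680/21000000000 = 0.000270476 ms; 3 hops → 0.000811429 ms.
Propagation delays (d/s per hop): 120, 1.60476, 2.98571 ms; sum = 124.59 ms.
Processing at 2 router(s): 2 × 2.3 ms = 4.6 ms.
End-to-end = 129 ms.

129 ms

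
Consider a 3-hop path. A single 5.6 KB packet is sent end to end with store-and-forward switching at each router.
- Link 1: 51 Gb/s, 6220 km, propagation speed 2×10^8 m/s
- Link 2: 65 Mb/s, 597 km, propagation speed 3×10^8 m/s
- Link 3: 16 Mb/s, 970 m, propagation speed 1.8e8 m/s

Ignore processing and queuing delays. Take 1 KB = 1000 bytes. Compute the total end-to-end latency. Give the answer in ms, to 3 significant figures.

36.6 ms

L = 44800 bits.
Transmission delays (L/R per hop): 0.000878431, 0.689231, 2.8 ms; sum = 3.49011 ms.
Propagation delays (d/s per hop): 31.1, 1.99, 0.00538889 ms; sum = 33.0954 ms.
End-to-end = 36.6 ms.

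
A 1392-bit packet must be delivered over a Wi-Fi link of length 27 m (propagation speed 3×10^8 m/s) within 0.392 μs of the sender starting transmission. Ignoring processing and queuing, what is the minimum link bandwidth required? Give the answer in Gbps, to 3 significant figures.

Propagation delay = 27 / 300000000 = 0.09 μs.
Transmission budget = 0.392 − 0.09 = 0.302 μs.
R ≥ L / t_tx = 1392 bits / 3.02e-07 s = 4.61 Gbps.

4.61 Gbps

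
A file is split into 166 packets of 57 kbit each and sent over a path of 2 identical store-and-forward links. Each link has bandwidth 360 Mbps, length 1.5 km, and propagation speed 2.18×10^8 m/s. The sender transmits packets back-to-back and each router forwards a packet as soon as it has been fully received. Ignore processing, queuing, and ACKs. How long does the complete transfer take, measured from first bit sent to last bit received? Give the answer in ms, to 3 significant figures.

26.5 ms

Per-hop transmission t_tx = L/R = 57000/360000000 = 0.158333 ms.
Per-hop propagation t_prop = 1500/2.18e+08 = 0.00688073 ms.
Pipeline fill: first packet needs 2·t_tx to clear all hops; remaining 165 packets each add one t_tx.
Total = (2+166-1)·t_tx + 2·t_prop = 167·0.158333 + 2·0.00688073 = 26.5 ms.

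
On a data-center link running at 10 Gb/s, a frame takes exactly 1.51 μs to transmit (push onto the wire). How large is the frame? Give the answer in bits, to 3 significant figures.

15100 bits

L = R × t_tx = 10000000000 b/s × 1.51e-06 s = 15100 bits.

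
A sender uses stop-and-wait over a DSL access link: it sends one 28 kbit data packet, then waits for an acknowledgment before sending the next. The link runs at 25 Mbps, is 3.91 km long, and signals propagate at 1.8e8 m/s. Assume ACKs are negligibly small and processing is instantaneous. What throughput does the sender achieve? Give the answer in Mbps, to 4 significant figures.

24.07 Mbps

t_tx = L/R = 28000/25000000 = 0.00112 s.
t_prop = 3910/180000000 = 2.17222e-05 s; RTT = 4.34444e-05 s.
Cycle = t_tx + RTT = 0.00116344 s.
Throughput = L / cycle = 28000 / 0.00116344 = 24.07 Mbps.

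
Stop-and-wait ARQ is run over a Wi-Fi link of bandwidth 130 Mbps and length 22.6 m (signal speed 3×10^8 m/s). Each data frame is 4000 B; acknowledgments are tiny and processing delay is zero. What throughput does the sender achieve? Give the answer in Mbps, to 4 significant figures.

t_tx = L/R = 32000/130000000 = 0.000246154 s.
t_prop = 22.6/300000000 = 7.53333e-08 s; RTT = 1.50667e-07 s.
Cycle = t_tx + RTT = 0.000246305 s.
Throughput = L / cycle = 32000 / 0.000246305 = 129.9 Mbps.

129.9 Mbps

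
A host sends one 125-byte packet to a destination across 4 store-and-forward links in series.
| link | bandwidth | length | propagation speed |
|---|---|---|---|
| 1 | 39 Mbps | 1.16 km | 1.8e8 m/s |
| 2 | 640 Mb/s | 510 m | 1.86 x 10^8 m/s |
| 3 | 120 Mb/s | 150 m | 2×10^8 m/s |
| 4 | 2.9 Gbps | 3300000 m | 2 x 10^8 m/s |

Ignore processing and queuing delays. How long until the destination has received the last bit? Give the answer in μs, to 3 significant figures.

L = 125 × 8 = 1000 bits.
Transmission delays (L/R per hop): 25.641, 1.5625, 8.33333, 0.344828 μs; sum = 35.8817 μs.
Propagation delays (d/s per hop): 6.44444, 2.74194, 0.75, 16500 μs; sum = 16509.9 μs.
End-to-end = 16500 μs.

16500 μs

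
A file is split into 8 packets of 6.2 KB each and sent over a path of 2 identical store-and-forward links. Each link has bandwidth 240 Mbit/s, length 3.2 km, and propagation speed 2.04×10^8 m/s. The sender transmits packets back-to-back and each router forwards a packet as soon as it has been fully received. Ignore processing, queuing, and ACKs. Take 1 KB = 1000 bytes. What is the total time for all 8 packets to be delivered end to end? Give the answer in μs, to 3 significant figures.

1890 μs

Per-hop transmission t_tx = L/R = 49600/240000000 = 206.667 μs.
Per-hop propagation t_prop = 3200/204000000 = 15.6863 μs.
Pipeline fill: first packet needs 2·t_tx to clear all hops; remaining 7 packets each add one t_tx.
Total = (2+8-1)·t_tx + 2·t_prop = 9·206.667 + 2·15.6863 = 1890 μs.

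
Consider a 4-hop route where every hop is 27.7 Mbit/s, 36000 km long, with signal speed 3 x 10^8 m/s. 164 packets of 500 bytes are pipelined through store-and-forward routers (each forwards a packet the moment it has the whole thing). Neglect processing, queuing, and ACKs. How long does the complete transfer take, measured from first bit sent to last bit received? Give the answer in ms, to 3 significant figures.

504 ms

Per-hop transmission t_tx = L/R = 4000/27700000 = 0.144404 ms.
Per-hop propagation t_prop = 36000000/300000000 = 120 ms.
Pipeline fill: first packet needs 4·t_tx to clear all hops; remaining 163 packets each add one t_tx.
Total = (4+164-1)·t_tx + 4·t_prop = 167·0.144404 + 4·120 = 504 ms.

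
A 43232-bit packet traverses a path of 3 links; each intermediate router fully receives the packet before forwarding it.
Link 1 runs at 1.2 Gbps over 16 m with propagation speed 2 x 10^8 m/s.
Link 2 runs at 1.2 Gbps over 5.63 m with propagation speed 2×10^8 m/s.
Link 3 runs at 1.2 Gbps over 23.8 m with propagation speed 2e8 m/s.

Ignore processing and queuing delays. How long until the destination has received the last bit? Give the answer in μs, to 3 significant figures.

Transmission delay per hop = L/R = 43232/1200000000 = 36.0267 μs; 3 hops → 108.08 μs.
Propagation delays (d/s per hop): 0.08, 0.02815, 0.119 μs; sum = 0.22715 μs.
End-to-end = 108 μs.

108 μs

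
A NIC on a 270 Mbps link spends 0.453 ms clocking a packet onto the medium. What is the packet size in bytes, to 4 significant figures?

L = R × t_tx = 270000000 b/s × 0.000453 s = 122310 bits.
In bytes: 122310 / 8 = 15290 bytes.

15290 bytes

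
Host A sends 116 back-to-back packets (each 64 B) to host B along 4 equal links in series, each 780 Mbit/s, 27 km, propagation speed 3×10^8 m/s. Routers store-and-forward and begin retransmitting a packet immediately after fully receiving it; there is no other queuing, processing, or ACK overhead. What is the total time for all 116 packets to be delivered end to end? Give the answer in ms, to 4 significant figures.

0.4381 ms

Per-hop transmission t_tx = L/R = 512/780000000 = 0.00065641 ms.
Per-hop propagation t_prop = 27000/300000000 = 0.09 ms.
Pipeline fill: first packet needs 4·t_tx to clear all hops; remaining 115 packets each add one t_tx.
Total = (4+116-1)·t_tx + 4·t_prop = 119·0.00065641 + 4·0.09 = 0.4381 ms.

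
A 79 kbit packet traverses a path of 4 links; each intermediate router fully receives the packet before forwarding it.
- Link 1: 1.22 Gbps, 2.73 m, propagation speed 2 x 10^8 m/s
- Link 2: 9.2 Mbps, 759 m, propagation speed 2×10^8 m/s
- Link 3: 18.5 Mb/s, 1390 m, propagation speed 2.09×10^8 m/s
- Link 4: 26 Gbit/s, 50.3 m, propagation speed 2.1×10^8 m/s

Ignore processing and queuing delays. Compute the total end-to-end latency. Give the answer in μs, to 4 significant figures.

L = 79000 bits.
Transmission delays (L/R per hop): 64.7541, 8586.96, 4270.27, 3.03846 μs; sum = 12925 μs.
Propagation delays (d/s per hop): 0.01365, 3.795, 6.65072, 0.239524 μs; sum = 10.6989 μs.
End-to-end = 12940 μs.

12940 μs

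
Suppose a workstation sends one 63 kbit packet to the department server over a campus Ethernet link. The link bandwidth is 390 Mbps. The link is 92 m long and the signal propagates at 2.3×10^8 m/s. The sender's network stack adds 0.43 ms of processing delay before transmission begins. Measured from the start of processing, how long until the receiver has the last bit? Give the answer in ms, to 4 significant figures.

0.5919 ms

L = 63000 bits.
Transmission delay = L/R = 63000 / 390000000 = 0.161538 ms.
Propagation delay = d/s = 92 m / 2.3e+08 m/s = 0.0004 ms.
Plus processing delay 0.43 ms = 0.43 ms.
Total = 0.5919 ms.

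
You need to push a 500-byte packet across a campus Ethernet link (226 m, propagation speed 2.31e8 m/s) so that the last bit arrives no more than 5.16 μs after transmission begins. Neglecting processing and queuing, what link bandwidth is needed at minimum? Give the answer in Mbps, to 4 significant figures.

956.6 Mbps

L = 4000 bits.
Propagation delay = 226 / 231000000 = 0.978355 μs.
Transmission budget = 5.16 − 0.978355 = 4.18165 μs.
R ≥ L / t_tx = 4000 bits / 4.18165e-06 s = 956.6 Mbps.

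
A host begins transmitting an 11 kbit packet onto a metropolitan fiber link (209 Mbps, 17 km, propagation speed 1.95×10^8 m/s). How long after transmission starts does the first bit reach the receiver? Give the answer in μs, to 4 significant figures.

87.18 μs

First bit experiences only propagation delay: d/s = 17000/195000000 = 87.18 μs.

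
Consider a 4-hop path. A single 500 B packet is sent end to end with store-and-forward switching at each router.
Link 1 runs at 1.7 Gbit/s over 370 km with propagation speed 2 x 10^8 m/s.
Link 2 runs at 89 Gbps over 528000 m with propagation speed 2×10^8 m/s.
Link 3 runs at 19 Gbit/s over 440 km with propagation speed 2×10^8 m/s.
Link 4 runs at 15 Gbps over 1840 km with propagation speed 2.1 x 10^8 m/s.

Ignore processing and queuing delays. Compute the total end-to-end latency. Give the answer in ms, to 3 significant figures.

15.5 ms

L = 500 × 8 = 4000 bits.
Transmission delays (L/R per hop): 0.00235294, 4.49438e-05, 0.000210526, 0.000266667 ms; sum = 0.00287508 ms.
Propagation delays (d/s per hop): 1.85, 2.64, 2.2, 8.7619 ms; sum = 15.4519 ms.
End-to-end = 15.5 ms.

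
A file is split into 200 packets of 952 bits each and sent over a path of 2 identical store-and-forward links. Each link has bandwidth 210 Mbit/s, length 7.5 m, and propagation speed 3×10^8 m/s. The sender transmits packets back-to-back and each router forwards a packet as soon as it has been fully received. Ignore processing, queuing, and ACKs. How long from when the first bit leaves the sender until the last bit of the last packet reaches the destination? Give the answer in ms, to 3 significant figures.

Per-hop transmission t_tx = L/R = 952/210000000 = 0.00453333 ms.
Per-hop propagation t_prop = 7.5/300000000 = 2.5e-05 ms.
Pipeline fill: first packet needs 2·t_tx to clear all hops; remaining 199 packets each add one t_tx.
Total = (2+200-1)·t_tx + 2·t_prop = 201·0.00453333 + 2·2.5e-05 = 0.911 ms.

0.911 ms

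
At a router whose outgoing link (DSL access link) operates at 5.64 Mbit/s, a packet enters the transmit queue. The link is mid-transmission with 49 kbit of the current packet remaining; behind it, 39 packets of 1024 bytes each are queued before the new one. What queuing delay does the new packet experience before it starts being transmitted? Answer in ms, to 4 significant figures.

Each queued packet: L/R = 8192/5640000 = 1.45248 ms.
39 queued → 56.6468 ms.
Plus remaining 49000 bits of current packet: 8.68794 ms.
Queuing delay = 65.33 ms.

65.33 ms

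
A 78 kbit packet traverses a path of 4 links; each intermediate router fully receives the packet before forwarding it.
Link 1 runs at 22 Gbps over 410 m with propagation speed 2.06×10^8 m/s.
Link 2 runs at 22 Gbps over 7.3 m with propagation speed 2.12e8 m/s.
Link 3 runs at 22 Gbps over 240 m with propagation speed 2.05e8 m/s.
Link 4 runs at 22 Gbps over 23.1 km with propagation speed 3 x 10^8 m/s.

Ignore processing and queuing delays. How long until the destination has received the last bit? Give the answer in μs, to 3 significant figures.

94.4 μs

L = 78000 bits.
Transmission delay per hop = L/R = 78000/22000000000 = 3.54545 μs; 4 hops → 14.1818 μs.
Propagation delays (d/s per hop): 1.99029, 0.034434, 1.17073, 77 μs; sum = 80.1955 μs.
End-to-end = 94.4 μs.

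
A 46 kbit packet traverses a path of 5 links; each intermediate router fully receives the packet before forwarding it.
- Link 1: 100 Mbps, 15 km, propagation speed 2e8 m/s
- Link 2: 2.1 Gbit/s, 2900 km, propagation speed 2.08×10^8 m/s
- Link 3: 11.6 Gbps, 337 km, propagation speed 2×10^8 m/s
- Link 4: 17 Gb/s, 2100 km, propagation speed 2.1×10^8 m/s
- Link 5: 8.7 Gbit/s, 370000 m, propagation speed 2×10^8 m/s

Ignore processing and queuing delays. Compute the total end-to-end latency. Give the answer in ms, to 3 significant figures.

28.0 ms

L = 46000 bits.
Transmission delays (L/R per hop): 0.46, 0.0219048, 0.00396552, 0.00270588, 0.00528736 ms; sum = 0.493864 ms.
Propagation delays (d/s per hop): 0.075, 13.9423, 1.685, 10, 1.85 ms; sum = 27.5523 ms.
End-to-end = 28.0 ms.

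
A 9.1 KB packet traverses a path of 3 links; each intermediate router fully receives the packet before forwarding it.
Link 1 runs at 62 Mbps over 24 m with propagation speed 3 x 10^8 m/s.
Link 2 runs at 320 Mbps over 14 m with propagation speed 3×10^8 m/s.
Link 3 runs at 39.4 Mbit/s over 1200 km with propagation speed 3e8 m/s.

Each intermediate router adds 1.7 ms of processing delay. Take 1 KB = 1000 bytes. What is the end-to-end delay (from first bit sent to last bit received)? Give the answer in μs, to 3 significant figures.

L = 72800 bits.
Transmission delays (L/R per hop): 1174.19, 227.5, 1847.72 μs; sum = 3249.41 μs.
Propagation delays (d/s per hop): 0.08, 0.0466667, 4000 μs; sum = 4000.13 μs.
Processing at 2 router(s): 2 × 1.7 ms = 3400 μs.
End-to-end = 10600 μs.

10600 μs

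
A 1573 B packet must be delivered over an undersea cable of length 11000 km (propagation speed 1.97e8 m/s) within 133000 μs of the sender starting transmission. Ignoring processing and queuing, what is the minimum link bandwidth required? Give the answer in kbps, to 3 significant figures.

163 kbps

L = 12584 bits.
Propagation delay = 11000000 / 197000000 = 55837.6 μs.
Transmission budget = 133000 − 55837.6 = 77162.4 μs.
R ≥ L / t_tx = 12584 bits / 0.0771624 s = 163 kbps.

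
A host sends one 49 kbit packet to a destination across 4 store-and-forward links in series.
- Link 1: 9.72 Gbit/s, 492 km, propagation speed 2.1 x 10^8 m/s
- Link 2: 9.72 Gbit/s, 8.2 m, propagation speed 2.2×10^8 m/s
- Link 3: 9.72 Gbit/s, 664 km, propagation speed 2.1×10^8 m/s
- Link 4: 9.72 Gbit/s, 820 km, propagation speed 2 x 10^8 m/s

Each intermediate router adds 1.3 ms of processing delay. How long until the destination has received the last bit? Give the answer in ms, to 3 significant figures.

L = 49000 bits.
Transmission delay per hop = L/R = 49000/9720000000 = 0.00504115 ms; 4 hops → 0.0201646 ms.
Propagation delays (d/s per hop): 2.34286, 3.72727e-05, 3.1619, 4.1 ms; sum = 9.6048 ms.
Processing at 3 router(s): 3 × 1.3 ms = 3.9 ms.
End-to-end = 13.5 ms.

13.5 ms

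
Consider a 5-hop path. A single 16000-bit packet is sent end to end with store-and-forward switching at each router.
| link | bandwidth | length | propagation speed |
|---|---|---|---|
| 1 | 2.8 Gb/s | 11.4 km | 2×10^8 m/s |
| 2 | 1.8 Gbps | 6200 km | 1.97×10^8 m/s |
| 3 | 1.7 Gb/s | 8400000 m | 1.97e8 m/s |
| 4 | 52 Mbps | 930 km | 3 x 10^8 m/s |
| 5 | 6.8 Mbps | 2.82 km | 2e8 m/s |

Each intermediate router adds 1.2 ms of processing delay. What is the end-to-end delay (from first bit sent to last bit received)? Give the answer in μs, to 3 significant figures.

84800 μs

Transmission delays (L/R per hop): 5.71429, 8.88889, 9.41176, 307.692, 2352.94 μs; sum = 2684.65 μs.
Propagation delays (d/s per hop): 57, 31472.1, 42639.6, 3100, 14.1 μs; sum = 77282.8 μs.
Processing at 4 router(s): 4 × 1.2 ms = 4800 μs.
End-to-end = 84800 μs.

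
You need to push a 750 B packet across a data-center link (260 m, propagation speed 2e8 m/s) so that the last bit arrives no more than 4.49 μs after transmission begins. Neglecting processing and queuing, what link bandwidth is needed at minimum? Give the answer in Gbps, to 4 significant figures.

L = 6000 bits.
Propagation delay = 260 / 200000000 = 1.3 μs.
Transmission budget = 4.49 − 1.3 = 3.19 μs.
R ≥ L / t_tx = 6000 bits / 3.19e-06 s = 1.881 Gbps.

1.881 Gbps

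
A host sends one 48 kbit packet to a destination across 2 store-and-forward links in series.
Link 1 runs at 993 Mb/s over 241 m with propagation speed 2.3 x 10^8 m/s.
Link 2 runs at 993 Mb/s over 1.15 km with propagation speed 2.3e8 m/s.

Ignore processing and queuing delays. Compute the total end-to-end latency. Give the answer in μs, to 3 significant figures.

103 μs

L = 48000 bits.
Transmission delay per hop = L/R = 48000/993000000 = 48.3384 μs; 2 hops → 96.6767 μs.
Propagation delays (d/s per hop): 1.04783, 5 μs; sum = 6.04783 μs.
End-to-end = 103 μs.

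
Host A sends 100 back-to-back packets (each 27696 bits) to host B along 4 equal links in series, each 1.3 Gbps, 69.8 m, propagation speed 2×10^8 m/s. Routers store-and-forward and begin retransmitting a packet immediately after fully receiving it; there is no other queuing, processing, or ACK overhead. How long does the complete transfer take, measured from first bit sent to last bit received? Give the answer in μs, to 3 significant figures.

Per-hop transmission t_tx = L/R = 27696/1300000000 = 21.3046 μs.
Per-hop propagation t_prop = 69.8/200000000 = 0.349 μs.
Pipeline fill: first packet needs 4·t_tx to clear all hops; remaining 99 packets each add one t_tx.
Total = (4+100-1)·t_tx + 4·t_prop = 103·21.3046 + 4·0.349 = 2200 μs.

2200 μs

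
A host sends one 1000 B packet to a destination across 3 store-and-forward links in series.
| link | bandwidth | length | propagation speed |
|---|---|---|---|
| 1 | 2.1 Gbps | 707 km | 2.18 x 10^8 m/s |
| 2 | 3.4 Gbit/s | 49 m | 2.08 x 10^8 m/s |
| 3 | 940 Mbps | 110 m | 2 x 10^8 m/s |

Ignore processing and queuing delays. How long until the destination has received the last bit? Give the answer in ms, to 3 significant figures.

L = 1000 × 8 = 8000 bits.
Transmission delays (L/R per hop): 0.00380952, 0.00235294, 0.00851064 ms; sum = 0.0146731 ms.
Propagation delays (d/s per hop): 3.24312, 0.000235577, 0.00055 ms; sum = 3.2439 ms.
End-to-end = 3.26 ms.

3.26 ms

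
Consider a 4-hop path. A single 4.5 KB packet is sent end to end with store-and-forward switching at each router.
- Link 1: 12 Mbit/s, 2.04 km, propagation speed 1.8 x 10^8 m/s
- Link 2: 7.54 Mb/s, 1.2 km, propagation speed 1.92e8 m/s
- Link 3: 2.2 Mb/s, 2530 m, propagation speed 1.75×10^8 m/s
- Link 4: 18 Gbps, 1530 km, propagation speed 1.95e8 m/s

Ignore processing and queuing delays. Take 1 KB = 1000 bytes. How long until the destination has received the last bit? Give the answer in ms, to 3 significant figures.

L = 36000 bits.
Transmission delays (L/R per hop): 3, 4.77454, 16.3636, 0.002 ms; sum = 24.1402 ms.
Propagation delays (d/s per hop): 0.0113333, 0.00625, 0.0144571, 7.84615 ms; sum = 7.87819 ms.
End-to-end = 32.0 ms.

32.0 ms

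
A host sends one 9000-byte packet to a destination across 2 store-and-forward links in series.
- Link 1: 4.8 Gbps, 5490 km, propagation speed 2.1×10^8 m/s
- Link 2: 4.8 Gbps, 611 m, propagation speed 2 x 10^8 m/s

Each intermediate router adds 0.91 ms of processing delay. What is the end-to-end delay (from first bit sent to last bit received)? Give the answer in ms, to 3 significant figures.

L = 9000 × 8 = 72000 bits.
Transmission delay per hop = L/R = 72000/4800000000 = 0.015 ms; 2 hops → 0.03 ms.
Propagation delays (d/s per hop): 26.1429, 0.003055 ms; sum = 26.1459 ms.
Processing at 1 router(s): 1 × 0.91 ms = 0.91 ms.
End-to-end = 27.1 ms.

27.1 ms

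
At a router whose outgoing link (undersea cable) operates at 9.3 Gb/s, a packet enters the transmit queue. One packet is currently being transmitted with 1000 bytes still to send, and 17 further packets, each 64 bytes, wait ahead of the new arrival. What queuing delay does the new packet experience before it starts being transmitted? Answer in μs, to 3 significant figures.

Each queued packet: L/R = 512/9300000000 = 0.0550538 μs.
17 queued → 0.935914 μs.
Plus remaining 8000 bits of current packet: 0.860215 μs.
Queuing delay = 1.80 μs.

1.80 μs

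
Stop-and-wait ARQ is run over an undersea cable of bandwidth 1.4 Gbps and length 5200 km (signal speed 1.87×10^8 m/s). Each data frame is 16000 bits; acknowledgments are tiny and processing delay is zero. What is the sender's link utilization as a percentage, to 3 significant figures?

0.0205 %

t_tx = L/R = 16000/1400000000 = 1.14286e-05 s.
t_prop = 5200000/187000000 = 0.0278075 s; RTT = 0.055615 s.
Cycle = t_tx + RTT = 0.0556264 s.
Utilization = t_tx / cycle = 1.14286e-05/0.0556264 = 0.0205 %.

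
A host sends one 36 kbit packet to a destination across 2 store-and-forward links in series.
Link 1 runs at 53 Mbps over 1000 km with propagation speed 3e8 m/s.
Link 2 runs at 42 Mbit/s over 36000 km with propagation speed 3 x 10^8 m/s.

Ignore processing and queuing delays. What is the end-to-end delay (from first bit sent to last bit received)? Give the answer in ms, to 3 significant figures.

L = 36000 bits.
Transmission delays (L/R per hop): 0.679245, 0.857143 ms; sum = 1.53639 ms.
Propagation delays (d/s per hop): 3.33333, 120 ms; sum = 123.333 ms.
End-to-end = 125 ms.

125 ms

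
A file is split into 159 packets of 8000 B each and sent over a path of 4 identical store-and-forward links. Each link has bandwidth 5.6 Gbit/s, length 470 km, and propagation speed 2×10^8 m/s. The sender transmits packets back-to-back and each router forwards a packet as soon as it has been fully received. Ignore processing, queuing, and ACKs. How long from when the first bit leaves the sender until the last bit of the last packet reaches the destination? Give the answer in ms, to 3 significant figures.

Per-hop transmission t_tx = L/R = 64000/5600000000 = 0.0114286 ms.
Per-hop propagation t_prop = 470000/200000000 = 2.35 ms.
Pipeline fill: first packet needs 4·t_tx to clear all hops; remaining 158 packets each add one t_tx.
Total = (4+159-1)·t_tx + 4·t_prop = 162·0.0114286 + 4·2.35 = 11.3 ms.

11.3 ms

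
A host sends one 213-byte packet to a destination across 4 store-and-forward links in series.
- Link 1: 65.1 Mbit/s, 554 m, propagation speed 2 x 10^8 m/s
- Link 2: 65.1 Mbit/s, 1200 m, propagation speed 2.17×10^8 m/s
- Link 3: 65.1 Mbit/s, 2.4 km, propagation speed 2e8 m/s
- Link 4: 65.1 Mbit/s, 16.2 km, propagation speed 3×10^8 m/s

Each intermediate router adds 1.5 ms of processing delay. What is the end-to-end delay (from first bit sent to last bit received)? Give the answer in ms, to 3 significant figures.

L = 213 × 8 = 1704 bits.
Transmission delay per hop = L/R = 1704/6.51e+07 = 0.0261751 ms; 4 hops → 0.1047 ms.
Propagation delays (d/s per hop): 0.00277, 0.00552995, 0.012, 0.054 ms; sum = 0.0743 ms.
Processing at 3 router(s): 3 × 1.5 ms = 4.5 ms.
End-to-end = 4.68 ms.

4.68 ms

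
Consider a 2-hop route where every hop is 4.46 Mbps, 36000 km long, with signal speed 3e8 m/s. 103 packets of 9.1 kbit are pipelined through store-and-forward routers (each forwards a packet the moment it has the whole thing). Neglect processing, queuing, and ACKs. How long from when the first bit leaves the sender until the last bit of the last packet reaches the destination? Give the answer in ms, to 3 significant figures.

452 ms

Per-hop transmission t_tx = L/R = 9100/4460000 = 2.04036 ms.
Per-hop propagation t_prop = 36000000/300000000 = 120 ms.
Pipeline fill: first packet needs 2·t_tx to clear all hops; remaining 102 packets each add one t_tx.
Total = (2+103-1)·t_tx + 2·t_prop = 104·2.04036 + 2·120 = 452 ms.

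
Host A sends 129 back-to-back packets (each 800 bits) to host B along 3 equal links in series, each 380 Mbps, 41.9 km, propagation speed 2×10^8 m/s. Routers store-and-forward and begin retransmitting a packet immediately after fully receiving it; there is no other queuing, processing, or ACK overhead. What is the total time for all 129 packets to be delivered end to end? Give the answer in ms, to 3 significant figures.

Per-hop transmission t_tx = L/R = 800/380000000 = 0.00210526 ms.
Per-hop propagation t_prop = 41900/200000000 = 0.2095 ms.
Pipeline fill: first packet needs 3·t_tx to clear all hops; remaining 128 packets each add one t_tx.
Total = (3+129-1)·t_tx + 3·t_prop = 131·0.00210526 + 3·0.2095 = 0.904 ms.

0.904 ms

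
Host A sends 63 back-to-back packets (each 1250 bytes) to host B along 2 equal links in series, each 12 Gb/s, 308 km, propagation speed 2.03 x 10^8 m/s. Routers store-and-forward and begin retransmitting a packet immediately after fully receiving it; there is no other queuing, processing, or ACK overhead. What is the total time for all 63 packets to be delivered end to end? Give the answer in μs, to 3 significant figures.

3090 μs

Per-hop transmission t_tx = L/R = 10000/12000000000 = 0.833333 μs.
Per-hop propagation t_prop = 308000/2.03e+08 = 1517.24 μs.
Pipeline fill: first packet needs 2·t_tx to clear all hops; remaining 62 packets each add one t_tx.
Total = (2+63-1)·t_tx + 2·t_prop = 64·0.833333 + 2·1517.24 = 3090 μs.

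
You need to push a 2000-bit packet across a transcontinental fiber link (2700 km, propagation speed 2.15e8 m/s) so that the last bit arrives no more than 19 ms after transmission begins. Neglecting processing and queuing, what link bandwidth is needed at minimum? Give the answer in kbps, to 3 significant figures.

310 kbps

Propagation delay = 2700000 / 215000000 = 12.5581 ms.
Transmission budget = 19 − 12.5581 = 6.44186 ms.
R ≥ L / t_tx = 2000 bits / 0.00644186 s = 310 kbps.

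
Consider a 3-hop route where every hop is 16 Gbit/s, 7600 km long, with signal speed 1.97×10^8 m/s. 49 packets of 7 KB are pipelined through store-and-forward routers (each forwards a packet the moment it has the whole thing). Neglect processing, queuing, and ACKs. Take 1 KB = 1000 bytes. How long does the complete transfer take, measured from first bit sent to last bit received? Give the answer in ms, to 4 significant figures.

Per-hop transmission t_tx = L/R = 56000/16000000000 = 0.0035 ms.
Per-hop propagation t_prop = 7600000/197000000 = 38.5787 ms.
Pipeline fill: first packet needs 3·t_tx to clear all hops; remaining 48 packets each add one t_tx.
Total = (3+49-1)·t_tx + 3·t_prop = 51·0.0035 + 3·38.5787 = 115.9 ms.

115.9 ms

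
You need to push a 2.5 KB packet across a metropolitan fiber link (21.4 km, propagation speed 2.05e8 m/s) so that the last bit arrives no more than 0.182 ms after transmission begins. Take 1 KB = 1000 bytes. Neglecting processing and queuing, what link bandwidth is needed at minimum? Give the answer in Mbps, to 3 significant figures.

258 Mbps

L = 20000 bits.
Propagation delay = 21400 / 2.05e+08 = 0.10439 ms.
Transmission budget = 0.182 − 0.10439 = 0.0776098 ms.
R ≥ L / t_tx = 20000 bits / 7.76098e-05 s = 258 Mbps.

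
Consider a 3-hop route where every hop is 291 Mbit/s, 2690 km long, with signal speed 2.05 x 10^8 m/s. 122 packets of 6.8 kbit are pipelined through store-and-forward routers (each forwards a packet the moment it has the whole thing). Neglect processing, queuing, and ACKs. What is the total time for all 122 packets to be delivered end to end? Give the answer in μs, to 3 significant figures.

42300 μs

Per-hop transmission t_tx = L/R = 6800/291000000 = 23.3677 μs.
Per-hop propagation t_prop = 2690000/2.05e+08 = 13122 μs.
Pipeline fill: first packet needs 3·t_tx to clear all hops; remaining 121 packets each add one t_tx.
Total = (3+122-1)·t_tx + 3·t_prop = 124·23.3677 + 3·13122 = 42300 μs.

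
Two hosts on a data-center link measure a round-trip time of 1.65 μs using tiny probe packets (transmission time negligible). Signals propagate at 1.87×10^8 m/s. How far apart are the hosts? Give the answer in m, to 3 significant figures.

One-way propagation = RTT/2 = 0.825 μs.
d = s × t = 187000000 × 8.25e-07 = 154 m.

154 m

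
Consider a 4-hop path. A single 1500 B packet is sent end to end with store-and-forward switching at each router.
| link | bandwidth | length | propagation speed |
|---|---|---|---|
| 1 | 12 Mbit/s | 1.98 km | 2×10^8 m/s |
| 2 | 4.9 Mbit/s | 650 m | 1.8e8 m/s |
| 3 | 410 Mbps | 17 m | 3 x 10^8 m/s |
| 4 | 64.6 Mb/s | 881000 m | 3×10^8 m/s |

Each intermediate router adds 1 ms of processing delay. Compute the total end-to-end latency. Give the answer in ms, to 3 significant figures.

9.61 ms

L = 1500 × 8 = 12000 bits.
Transmission delays (L/R per hop): 1, 2.44898, 0.0292683, 0.185759 ms; sum = 3.66401 ms.
Propagation delays (d/s per hop): 0.0099, 0.00361111, 5.66667e-05, 2.93667 ms; sum = 2.95023 ms.
Processing at 3 router(s): 3 × 1 ms = 3 ms.
End-to-end = 9.61 ms.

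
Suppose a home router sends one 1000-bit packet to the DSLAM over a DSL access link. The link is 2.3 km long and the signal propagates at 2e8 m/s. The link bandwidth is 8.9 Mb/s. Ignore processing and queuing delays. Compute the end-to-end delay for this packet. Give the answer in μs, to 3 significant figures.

Transmission delay = L/R = 1000 / 8900000 = 112.36 μs.
Propagation delay = d/s = 2300 m / 200000000 m/s = 11.5 μs.
Total = 124 μs.

124 μs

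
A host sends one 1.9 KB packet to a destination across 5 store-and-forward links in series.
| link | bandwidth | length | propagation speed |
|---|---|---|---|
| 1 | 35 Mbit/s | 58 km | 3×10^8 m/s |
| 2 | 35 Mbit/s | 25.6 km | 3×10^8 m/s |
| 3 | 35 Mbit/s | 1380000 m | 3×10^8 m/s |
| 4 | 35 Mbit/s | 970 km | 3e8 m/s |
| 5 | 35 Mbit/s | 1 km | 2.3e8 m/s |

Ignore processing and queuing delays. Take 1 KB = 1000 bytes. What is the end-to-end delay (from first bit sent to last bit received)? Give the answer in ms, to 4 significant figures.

L = 15200 bits.
Transmission delay per hop = L/R = 15200/35000000 = 0.434286 ms; 5 hops → 2.17143 ms.
Propagation delays (d/s per hop): 0.193333, 0.0853333, 4.6, 3.23333, 0.00434783 ms; sum = 8.11635 ms.
End-to-end = 10.29 ms.

10.29 ms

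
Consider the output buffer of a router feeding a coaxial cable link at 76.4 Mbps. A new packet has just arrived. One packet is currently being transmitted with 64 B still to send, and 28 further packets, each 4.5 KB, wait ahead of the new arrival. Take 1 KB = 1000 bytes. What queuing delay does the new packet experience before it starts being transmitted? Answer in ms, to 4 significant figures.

Each queued packet: L/R = 36000/76400000 = 0.471204 ms.
28 queued → 13.1937 ms.
Plus remaining 512 bits of current packet: 0.00670157 ms.
Queuing delay = 13.20 ms.

13.20 ms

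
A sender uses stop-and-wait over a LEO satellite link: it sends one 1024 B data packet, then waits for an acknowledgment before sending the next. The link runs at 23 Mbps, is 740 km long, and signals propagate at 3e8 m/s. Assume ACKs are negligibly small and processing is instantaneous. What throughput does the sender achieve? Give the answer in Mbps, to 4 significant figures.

1.549 Mbps

t_tx = L/R = 8192/23000000 = 0.000356174 s.
t_prop = 740000/300000000 = 0.00246667 s; RTT = 0.00493333 s.
Cycle = t_tx + RTT = 0.00528951 s.
Throughput = L / cycle = 8192 / 0.00528951 = 1.549 Mbps.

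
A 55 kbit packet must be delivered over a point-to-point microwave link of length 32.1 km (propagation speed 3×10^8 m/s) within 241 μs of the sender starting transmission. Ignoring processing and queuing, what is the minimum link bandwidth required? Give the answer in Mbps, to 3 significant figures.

Propagation delay = 32100 / 300000000 = 107 μs.
Transmission budget = 241 − 107 = 134 μs.
R ≥ L / t_tx = 55000 bits / 0.000134 s = 410 Mbps.

410 Mbps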